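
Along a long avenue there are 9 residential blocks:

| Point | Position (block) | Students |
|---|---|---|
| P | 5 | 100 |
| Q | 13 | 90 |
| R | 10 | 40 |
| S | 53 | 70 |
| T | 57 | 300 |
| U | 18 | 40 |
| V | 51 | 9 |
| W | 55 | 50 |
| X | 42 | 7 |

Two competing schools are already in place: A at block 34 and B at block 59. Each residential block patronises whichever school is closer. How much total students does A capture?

The indifferent point is the midpoint (34+59)/2 = 46.5; residential blocks left of it (closer to A at 34) go to A, those right go to B.
  P at 5 (w=100) → A
  R at 10 (w=40) → A
  Q at 13 (w=90) → A
  U at 18 (w=40) → A
  X at 42 (w=7) → A
  V at 51 (w=9) → B
  S at 53 (w=70) → B
  W at 55 (w=50) → B
  T at 57 (w=300) → B
A captures 277; B captures 429.

277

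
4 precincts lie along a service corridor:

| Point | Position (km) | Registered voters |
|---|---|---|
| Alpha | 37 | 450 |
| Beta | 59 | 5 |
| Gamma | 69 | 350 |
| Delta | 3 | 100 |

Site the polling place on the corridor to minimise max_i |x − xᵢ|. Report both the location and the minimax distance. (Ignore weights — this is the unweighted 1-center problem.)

location 36, max distance 33

The 1-center on a line is the midpoint of the two extreme points: leftmost at 3, rightmost at 69.
Optimal location = (3 + 69)/2 = 36; maximum distance = (69 − 3)/2 = 33.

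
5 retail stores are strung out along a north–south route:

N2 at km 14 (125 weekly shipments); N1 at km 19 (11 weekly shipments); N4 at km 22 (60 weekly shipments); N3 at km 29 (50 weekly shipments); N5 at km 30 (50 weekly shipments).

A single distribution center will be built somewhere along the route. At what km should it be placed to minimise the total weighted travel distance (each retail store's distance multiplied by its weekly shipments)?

x = 22

For a sum of weighted absolute distances on a line, the optimum is the weighted median (not the mean). Total weight W = 296; half-weight = 148.
Sort by position and accumulate weight:
  km 14 (N2, w=125) → cum 125
  km 19 (N1, w=11) → cum 136
  km 22 (N4, w=60) → cum 196  ≥ 148 → median here
  km 29 (N3, w=50) → cum 246
  km 30 (N5, w=50) → cum 296
Optimal location: km 22.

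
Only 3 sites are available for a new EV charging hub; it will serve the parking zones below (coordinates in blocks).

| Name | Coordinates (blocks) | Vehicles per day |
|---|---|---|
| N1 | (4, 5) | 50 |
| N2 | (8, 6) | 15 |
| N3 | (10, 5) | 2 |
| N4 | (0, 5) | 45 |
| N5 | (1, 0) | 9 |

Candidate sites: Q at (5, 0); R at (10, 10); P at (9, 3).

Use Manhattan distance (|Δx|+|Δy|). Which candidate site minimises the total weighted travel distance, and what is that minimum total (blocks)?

Total weighted distance at each candidate:
  Q (5, 0): total = 941
  R (10, 10): total = 1496
  P (9, 3): total = 1010
Minimum is at Q with total 941 blocks.

Q, total 941 blocks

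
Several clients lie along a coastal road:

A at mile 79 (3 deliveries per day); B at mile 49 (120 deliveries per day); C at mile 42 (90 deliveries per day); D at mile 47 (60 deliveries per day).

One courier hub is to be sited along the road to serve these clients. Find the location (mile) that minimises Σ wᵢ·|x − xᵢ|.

For a sum of weighted absolute distances on a line, the optimum is the weighted median (not the mean). Total weight W = 273; half-weight = 136.5.
Sort by position and accumulate weight:
  mile 42 (C, w=90) → cum 90
  mile 47 (D, w=60) → cum 150  ≥ 136.5 → median here
  mile 49 (B, w=120) → cum 270
  mile 79 (A, w=3) → cum 273
Optimal location: mile 47.

x = 47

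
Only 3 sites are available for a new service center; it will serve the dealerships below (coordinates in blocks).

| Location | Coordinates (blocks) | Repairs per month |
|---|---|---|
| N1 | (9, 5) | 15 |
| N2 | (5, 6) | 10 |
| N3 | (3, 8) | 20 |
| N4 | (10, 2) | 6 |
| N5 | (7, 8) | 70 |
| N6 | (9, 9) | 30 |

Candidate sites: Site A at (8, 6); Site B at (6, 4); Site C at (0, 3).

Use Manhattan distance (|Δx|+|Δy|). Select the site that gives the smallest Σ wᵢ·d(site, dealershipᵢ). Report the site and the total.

Site A, total 566 blocks

Total weighted distance at each candidate:
  Site A (8, 6): total = 566
  Site B (6, 4): total = 856
  Site C (0, 3): total = 1761
Minimum is at Site A with total 566 blocks.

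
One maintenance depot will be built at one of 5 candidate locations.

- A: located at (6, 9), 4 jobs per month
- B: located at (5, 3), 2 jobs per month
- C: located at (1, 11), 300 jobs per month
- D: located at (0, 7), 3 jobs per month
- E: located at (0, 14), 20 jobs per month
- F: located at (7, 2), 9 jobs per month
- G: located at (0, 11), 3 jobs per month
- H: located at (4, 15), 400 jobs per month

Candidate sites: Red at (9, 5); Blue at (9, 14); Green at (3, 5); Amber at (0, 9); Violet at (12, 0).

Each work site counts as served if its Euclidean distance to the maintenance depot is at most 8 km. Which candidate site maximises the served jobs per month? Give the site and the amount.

Coverage radius r = 8 km; a point is covered iff (Δx)²+(Δy)² ≤ 8² = 64.
  Red (9, 5): covers {A, B, F} → 15
  Blue (9, 14): covers {A, H} → 404
  Green (3, 5): covers {A, B, C, D, F, G} → 321
  Amber (0, 9): covers {A, B, C, D, E, G, H} → 732
  Violet (12, 0): covers {B, F} → 11
Maximum coverage at Amber: 732 jobs per month.

Amber, covering 732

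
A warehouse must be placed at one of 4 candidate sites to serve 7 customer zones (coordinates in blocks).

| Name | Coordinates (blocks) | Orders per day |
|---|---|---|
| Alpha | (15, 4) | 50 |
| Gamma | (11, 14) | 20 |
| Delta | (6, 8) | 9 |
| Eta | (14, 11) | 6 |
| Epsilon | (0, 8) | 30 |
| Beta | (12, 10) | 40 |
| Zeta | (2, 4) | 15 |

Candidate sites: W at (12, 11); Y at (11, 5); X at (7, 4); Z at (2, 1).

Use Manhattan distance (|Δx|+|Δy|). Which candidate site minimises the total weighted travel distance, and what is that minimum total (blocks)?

Total weighted distance at each candidate:
  W (12, 11): total = 1418
  Y (11, 5): total = 1366
  X (7, 4): total = 1654
  Z (2, 1): total = 2546
Minimum is at Y with total 1366 blocks.

Y, total 1366 blocks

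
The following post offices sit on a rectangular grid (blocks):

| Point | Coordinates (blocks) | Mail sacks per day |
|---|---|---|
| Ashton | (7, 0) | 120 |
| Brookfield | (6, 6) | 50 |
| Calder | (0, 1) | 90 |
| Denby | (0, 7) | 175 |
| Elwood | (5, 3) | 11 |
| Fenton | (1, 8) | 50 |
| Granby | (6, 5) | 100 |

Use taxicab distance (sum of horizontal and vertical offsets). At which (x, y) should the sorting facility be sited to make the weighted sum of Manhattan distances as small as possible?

Manhattan distance separates: Σwᵢ(|x−xᵢ|+|y−yᵢ|) = Σwᵢ|x−xᵢ| + Σwᵢ|y−yᵢ|, so x and y are optimised independently as 1-D weighted medians.
Total weight W = 596; half = 298.
x-coordinate, sorted with cumulative weight:
  x=0 (Calder, w=90) cum 90
  x=0 (Denby, w=175) cum 265
  x=1 (Fenton, w=50) cum 315  ← median
  x=5 (Elwood, w=11) cum 326
  x=6 (Brookfield, w=50) cum 376
  x=6 (Granby, w=100) cum 476
  x=7 (Ashton, w=120) cum 596
⇒ x* = 1
y-coordinate, sorted with cumulative weight:
  y=0 (Ashton, w=120) cum 120
  y=1 (Calder, w=90) cum 210
  y=3 (Elwood, w=11) cum 221
  y=5 (Granby, w=100) cum 321  ← median
  y=6 (Brookfield, w=50) cum 371
  y=7 (Denby, w=175) cum 546
  y=8 (Fenton, w=50) cum 596
⇒ y* = 5

(1, 5)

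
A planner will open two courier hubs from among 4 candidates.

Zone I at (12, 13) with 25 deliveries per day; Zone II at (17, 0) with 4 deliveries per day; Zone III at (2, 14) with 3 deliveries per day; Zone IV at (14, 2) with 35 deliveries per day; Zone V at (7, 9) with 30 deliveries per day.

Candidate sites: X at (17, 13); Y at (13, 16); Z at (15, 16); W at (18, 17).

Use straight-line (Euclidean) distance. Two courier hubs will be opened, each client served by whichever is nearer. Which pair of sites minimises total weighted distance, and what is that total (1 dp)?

{X, Y}, total 840.2

Evaluate every pair (each demand assigned to the nearer of the two):
  {X, Y}: total = 840.2
  {X, Z}: total = 915.5
  {X, W}: total = 944.3
  {Y, Z}: total = 944.9
  {Y, W}: total = 946.4
  {Z, W}: total = 1020.2
Best pair: {X, Y} with total 840.2.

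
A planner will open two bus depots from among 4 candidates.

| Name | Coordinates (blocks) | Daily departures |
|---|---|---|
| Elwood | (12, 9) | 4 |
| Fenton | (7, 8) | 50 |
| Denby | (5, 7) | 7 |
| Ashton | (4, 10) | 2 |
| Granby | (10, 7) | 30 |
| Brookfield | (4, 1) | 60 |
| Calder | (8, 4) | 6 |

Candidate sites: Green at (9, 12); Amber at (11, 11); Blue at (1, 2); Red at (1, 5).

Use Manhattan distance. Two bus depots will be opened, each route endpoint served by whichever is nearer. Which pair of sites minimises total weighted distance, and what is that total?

{Green, Blue}, total 875

Evaluate every pair (each demand assigned to the nearer of the two):
  {Green, Blue}: total = 875
  {Amber, Blue}: total = 885
  {Green, Red}: total = 1028
  {Amber, Red}: total = 1038
  {Blue, Red}: total = 1186
  {Green, Amber}: total = 1553
Best pair: {Green, Blue} with total 875.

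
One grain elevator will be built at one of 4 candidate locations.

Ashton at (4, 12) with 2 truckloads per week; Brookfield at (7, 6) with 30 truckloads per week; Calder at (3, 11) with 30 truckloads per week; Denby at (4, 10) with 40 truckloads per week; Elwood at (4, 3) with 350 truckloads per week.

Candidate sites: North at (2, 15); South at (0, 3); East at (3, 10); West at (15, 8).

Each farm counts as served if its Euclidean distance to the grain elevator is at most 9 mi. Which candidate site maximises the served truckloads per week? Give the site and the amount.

East, covering 452

Coverage radius r = 9 mi; a point is covered iff (Δx)²+(Δy)² ≤ 9² = 81.
  North (2, 15): covers {Ashton, Calder, Denby} → 72
  South (0, 3): covers {Brookfield, Calder, Denby, Elwood} → 450
  East (3, 10): covers {Ashton, Brookfield, Calder, Denby, Elwood} → 452
  West (15, 8): covers {Brookfield} → 30
Maximum coverage at East: 452 truckloads per week.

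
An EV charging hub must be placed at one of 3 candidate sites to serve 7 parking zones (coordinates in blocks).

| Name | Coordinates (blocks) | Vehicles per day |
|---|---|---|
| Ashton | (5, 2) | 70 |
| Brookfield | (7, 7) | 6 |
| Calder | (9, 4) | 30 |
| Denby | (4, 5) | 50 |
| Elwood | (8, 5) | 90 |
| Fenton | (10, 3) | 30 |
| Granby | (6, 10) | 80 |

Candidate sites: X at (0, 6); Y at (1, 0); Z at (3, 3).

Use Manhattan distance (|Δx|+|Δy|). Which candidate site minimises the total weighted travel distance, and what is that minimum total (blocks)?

Total weighted distance at each candidate:
  X (0, 6): total = 3258
  Y (1, 0): total = 3898
  Z (3, 3): total = 2258
Minimum is at Z with total 2258 blocks.

Z, total 2258 blocks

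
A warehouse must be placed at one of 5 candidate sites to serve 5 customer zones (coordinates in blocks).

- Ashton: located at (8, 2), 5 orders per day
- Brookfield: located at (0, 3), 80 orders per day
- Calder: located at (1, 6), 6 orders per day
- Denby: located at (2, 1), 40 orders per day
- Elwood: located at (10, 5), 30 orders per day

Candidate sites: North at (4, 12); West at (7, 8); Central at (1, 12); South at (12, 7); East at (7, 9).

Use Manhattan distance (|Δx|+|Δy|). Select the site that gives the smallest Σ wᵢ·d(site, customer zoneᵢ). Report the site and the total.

West, total 1703 blocks

Total weighted distance at each candidate:
  North (4, 12): total = 2074
  West (7, 8): total = 1703
  Central (1, 12): total = 1881
  South (12, 7): total = 2157
  East (7, 9): total = 1864
Minimum is at West with total 1703 blocks.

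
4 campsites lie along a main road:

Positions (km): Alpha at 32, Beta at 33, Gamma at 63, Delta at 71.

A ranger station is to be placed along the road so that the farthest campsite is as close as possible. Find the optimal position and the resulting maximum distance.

The 1-center on a line is the midpoint of the two extreme points: leftmost at 32, rightmost at 71.
Optimal location = (32 + 71)/2 = 51.5; maximum distance = (71 − 32)/2 = 19.5.

location 51.5, max distance 19.5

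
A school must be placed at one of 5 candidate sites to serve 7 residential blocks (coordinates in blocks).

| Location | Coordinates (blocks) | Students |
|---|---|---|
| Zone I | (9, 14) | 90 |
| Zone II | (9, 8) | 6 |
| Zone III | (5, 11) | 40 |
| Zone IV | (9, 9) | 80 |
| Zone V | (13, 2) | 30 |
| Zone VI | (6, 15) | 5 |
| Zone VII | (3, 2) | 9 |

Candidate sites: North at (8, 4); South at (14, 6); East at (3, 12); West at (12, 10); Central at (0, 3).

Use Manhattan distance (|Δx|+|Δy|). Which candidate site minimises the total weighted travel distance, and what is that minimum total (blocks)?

Total weighted distance at each candidate:
  North (8, 4): total = 2238
  South (14, 6): total = 2782
  East (3, 12): total = 2340
  West (12, 10): total = 1778
  Central (0, 3): total = 4150
Minimum is at West with total 1778 blocks.

West, total 1778 blocks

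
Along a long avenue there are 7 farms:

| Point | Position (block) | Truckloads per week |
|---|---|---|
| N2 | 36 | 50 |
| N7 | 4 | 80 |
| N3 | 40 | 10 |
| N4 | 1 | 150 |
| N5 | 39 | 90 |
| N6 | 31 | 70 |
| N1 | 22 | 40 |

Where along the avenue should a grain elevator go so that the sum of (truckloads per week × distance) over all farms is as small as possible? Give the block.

For a sum of weighted absolute distances on a line, the optimum is the weighted median (not the mean). Total weight W = 490; half-weight = 245.
Sort by position and accumulate weight:
  block 1 (N4, w=150) → cum 150
  block 4 (N7, w=80) → cum 230
  block 22 (N1, w=40) → cum 270  ≥ 245 → median here
  block 31 (N6, w=70) → cum 340
  block 36 (N2, w=50) → cum 390
  block 39 (N5, w=90) → cum 480
  block 40 (N3, w=10) → cum 490
Optimal location: block 22.

x = 22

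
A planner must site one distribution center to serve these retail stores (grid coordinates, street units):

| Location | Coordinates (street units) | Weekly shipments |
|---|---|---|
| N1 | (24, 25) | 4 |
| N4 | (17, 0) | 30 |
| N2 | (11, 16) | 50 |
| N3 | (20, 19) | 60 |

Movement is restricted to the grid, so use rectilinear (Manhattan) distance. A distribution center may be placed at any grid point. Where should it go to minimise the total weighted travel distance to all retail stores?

(17, 16)

Manhattan distance separates: Σwᵢ(|x−xᵢ|+|y−yᵢ|) = Σwᵢ|x−xᵢ| + Σwᵢ|y−yᵢ|, so x and y are optimised independently as 1-D weighted medians.
Total weight W = 144; half = 72.
x-coordinate, sorted with cumulative weight:
  x=11 (N2, w=50) cum 50
  x=17 (N4, w=30) cum 80  ← median
  x=20 (N3, w=60) cum 140
  x=24 (N1, w=4) cum 144
⇒ x* = 17
y-coordinate, sorted with cumulative weight:
  y=0 (N4, w=30) cum 30
  y=16 (N2, w=50) cum 80  ← median
  y=19 (N3, w=60) cum 140
  y=25 (N1, w=4) cum 144
⇒ y* = 16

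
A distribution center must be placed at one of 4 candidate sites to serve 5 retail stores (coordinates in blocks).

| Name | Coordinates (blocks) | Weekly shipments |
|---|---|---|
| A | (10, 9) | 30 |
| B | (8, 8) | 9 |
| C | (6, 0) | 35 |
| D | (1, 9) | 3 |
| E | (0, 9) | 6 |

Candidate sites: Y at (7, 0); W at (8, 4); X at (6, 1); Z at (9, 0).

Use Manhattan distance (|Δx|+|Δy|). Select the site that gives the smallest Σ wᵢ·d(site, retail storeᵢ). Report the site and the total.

Total weighted distance at each candidate:
  Y (7, 0): total = 617
  W (8, 4): total = 570
  X (6, 1): total = 599
  Z (9, 0): total = 645
Minimum is at W with total 570 blocks.

W, total 570 blocks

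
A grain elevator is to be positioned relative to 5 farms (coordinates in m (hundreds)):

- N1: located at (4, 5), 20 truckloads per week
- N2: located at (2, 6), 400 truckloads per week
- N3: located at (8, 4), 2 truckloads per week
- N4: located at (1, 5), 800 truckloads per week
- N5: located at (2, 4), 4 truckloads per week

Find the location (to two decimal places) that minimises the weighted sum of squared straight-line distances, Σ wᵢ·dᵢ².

(1.39, 5.32)

The minimiser of Σwᵢ‖p−pᵢ‖² is the weighted centroid p* = (Σwᵢpᵢ)/(Σwᵢ).
Σwᵢ = 1226.
Σwᵢxᵢ = 20·4 + 400·2 + 2·8 + 800·1 + 4·2 = 1704.
Σwᵢyᵢ = 20·5 + 400·6 + 2·4 + 800·5 + 4·4 = 6524.
x* = 1704/1226 = 1.39, y* = 6524/1226 = 5.32.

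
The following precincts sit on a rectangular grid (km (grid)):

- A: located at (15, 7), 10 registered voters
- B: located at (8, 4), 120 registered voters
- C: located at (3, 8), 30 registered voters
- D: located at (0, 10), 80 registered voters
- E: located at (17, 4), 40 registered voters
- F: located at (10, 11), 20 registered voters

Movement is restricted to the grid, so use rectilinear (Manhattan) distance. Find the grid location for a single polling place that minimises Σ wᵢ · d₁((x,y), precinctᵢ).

(8, 4)

Manhattan distance separates: Σwᵢ(|x−xᵢ|+|y−yᵢ|) = Σwᵢ|x−xᵢ| + Σwᵢ|y−yᵢ|, so x and y are optimised independently as 1-D weighted medians.
Total weight W = 300; half = 150.
x-coordinate, sorted with cumulative weight:
  x=0 (D, w=80) cum 80
  x=3 (C, w=30) cum 110
  x=8 (B, w=120) cum 230  ← median
  x=10 (F, w=20) cum 250
  x=15 (A, w=10) cum 260
  x=17 (E, w=40) cum 300
⇒ x* = 8
y-coordinate, sorted with cumulative weight:
  y=4 (B, w=120) cum 120
  y=4 (E, w=40) cum 160  ← median
  y=7 (A, w=10) cum 170
  y=8 (C, w=30) cum 200
  y=10 (D, w=80) cum 280
  y=11 (F, w=20) cum 300
⇒ y* = 4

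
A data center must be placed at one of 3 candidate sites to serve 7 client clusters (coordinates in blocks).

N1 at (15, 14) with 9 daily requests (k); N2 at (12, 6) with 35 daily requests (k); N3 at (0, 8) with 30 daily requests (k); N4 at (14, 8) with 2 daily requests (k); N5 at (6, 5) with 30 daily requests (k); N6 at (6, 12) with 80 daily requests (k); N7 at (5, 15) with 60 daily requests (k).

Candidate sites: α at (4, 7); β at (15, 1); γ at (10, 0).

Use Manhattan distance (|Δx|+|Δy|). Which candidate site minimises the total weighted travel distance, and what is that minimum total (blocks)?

α, total 1869 blocks

Total weighted distance at each candidate:
  α (4, 7): total = 1869
  β (15, 1): total = 4503
  γ (10, 0): total = 3765
Minimum is at α with total 1869 blocks.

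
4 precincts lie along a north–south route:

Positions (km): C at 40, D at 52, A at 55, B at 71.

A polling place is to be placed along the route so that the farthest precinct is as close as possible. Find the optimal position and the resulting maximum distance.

location 55.5, max distance 15.5

The 1-center on a line is the midpoint of the two extreme points: leftmost at 40, rightmost at 71.
Optimal location = (40 + 71)/2 = 55.5; maximum distance = (71 − 40)/2 = 15.5.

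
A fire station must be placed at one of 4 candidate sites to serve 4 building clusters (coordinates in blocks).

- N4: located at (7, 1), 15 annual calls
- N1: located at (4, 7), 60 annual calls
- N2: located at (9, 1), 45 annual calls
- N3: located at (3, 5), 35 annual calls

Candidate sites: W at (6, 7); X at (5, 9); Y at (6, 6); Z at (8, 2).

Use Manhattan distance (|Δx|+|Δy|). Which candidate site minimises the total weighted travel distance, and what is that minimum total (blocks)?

Y, total 770 blocks

Total weighted distance at each candidate:
  W (6, 7): total = 805
  X (5, 9): total = 1080
  Y (6, 6): total = 770
  Z (8, 2): total = 940
Minimum is at Y with total 770 blocks.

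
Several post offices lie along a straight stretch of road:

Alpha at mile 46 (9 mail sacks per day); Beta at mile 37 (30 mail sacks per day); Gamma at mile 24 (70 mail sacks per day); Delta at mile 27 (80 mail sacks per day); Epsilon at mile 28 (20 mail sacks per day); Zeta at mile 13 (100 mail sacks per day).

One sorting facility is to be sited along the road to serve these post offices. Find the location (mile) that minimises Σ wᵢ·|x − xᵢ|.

For a sum of weighted absolute distances on a line, the optimum is the weighted median (not the mean). Total weight W = 309; half-weight = 154.5.
Sort by position and accumulate weight:
  mile 13 (Zeta, w=100) → cum 100
  mile 24 (Gamma, w=70) → cum 170  ≥ 154.5 → median here
  mile 27 (Delta, w=80) → cum 250
  mile 28 (Epsilon, w=20) → cum 270
  mile 37 (Beta, w=30) → cum 300
  mile 46 (Alpha, w=9) → cum 309
Optimal location: mile 24.

x = 24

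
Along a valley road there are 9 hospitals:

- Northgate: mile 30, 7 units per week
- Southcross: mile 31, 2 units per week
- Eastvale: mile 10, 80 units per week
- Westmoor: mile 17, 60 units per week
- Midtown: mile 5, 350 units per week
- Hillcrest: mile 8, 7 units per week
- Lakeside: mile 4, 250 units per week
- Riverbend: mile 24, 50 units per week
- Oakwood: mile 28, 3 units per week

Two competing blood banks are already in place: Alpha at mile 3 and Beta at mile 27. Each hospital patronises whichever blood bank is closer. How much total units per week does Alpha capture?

687

The indifferent point is the midpoint (3+27)/2 = 15; hospitals left of it (closer to Alpha at 3) go to Alpha, those right go to Beta.
  Lakeside at 4 (w=250) → Alpha
  Midtown at 5 (w=350) → Alpha
  Hillcrest at 8 (w=7) → Alpha
  Eastvale at 10 (w=80) → Alpha
  Westmoor at 17 (w=60) → Beta
  Riverbend at 24 (w=50) → Beta
  Oakwood at 28 (w=3) → Beta
  Northgate at 30 (w=7) → Beta
  Southcross at 31 (w=2) → Beta
Alpha captures 687; Beta captures 122.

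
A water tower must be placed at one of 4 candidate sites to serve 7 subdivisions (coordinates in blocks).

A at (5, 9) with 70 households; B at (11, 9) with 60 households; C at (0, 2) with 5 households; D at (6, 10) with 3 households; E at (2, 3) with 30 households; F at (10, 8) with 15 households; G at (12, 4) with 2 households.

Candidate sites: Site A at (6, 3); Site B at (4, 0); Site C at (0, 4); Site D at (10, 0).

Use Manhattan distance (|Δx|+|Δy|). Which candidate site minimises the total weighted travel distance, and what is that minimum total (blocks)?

Total weighted distance at each candidate:
  Site A (6, 3): total = 1475
  Site B (4, 0): total = 2110
  Site C (0, 4): total = 2030
  Site D (10, 0): total = 2144
Minimum is at Site A with total 1475 blocks.

Site A, total 1475 blocks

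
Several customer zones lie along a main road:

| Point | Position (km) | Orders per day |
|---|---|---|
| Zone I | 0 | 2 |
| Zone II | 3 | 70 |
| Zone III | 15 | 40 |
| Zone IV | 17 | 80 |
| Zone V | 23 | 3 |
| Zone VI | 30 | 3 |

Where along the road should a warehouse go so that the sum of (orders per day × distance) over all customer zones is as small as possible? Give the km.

For a sum of weighted absolute distances on a line, the optimum is the weighted median (not the mean). Total weight W = 198; half-weight = 99.
Sort by position and accumulate weight:
  km 0 (Zone I, w=2) → cum 2
  km 3 (Zone II, w=70) → cum 72
  km 15 (Zone III, w=40) → cum 112  ≥ 99 → median here
  km 17 (Zone IV, w=80) → cum 192
  km 23 (Zone V, w=3) → cum 195
  km 30 (Zone VI, w=3) → cum 198
Optimal location: km 15.

x = 15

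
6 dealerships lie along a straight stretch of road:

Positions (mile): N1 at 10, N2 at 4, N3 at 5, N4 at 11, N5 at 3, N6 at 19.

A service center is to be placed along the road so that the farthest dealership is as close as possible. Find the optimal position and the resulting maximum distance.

The 1-center on a line is the midpoint of the two extreme points: leftmost at 3, rightmost at 19.
Optimal location = (3 + 19)/2 = 11; maximum distance = (19 − 3)/2 = 8.

location 11, max distance 8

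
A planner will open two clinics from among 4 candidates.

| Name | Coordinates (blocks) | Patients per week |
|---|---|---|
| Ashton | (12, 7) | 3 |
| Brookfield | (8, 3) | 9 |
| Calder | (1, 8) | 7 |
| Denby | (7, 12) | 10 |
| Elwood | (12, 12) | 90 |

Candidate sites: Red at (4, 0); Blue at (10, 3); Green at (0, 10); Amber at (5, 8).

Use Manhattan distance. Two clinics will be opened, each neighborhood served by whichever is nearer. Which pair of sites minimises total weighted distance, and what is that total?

{Blue, Amber}, total 1114

Evaluate every pair (each demand assigned to the nearer of the two):
  {Blue, Amber}: total = 1114
  {Blue, Green}: total = 1137
  {Red, Amber}: total = 1165
  {Green, Amber}: total = 1167
  {Red, Blue}: total = 1223
  {Red, Green}: total = 1479
Best pair: {Blue, Amber} with total 1114.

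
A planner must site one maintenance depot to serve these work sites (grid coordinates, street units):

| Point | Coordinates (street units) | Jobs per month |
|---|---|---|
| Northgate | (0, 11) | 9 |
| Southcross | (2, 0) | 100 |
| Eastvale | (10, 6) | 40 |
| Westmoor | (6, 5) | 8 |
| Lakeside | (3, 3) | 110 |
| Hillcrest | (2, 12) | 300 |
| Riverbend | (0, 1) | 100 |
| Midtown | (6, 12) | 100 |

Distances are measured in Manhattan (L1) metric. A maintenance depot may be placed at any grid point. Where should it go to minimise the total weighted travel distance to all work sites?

(2, 12)

Manhattan distance separates: Σwᵢ(|x−xᵢ|+|y−yᵢ|) = Σwᵢ|x−xᵢ| + Σwᵢ|y−yᵢ|, so x and y are optimised independently as 1-D weighted medians.
Total weight W = 767; half = 383.5.
x-coordinate, sorted with cumulative weight:
  x=0 (Northgate, w=9) cum 9
  x=0 (Riverbend, w=100) cum 109
  x=2 (Southcross, w=100) cum 209
  x=2 (Hillcrest, w=300) cum 509  ← median
  x=3 (Lakeside, w=110) cum 619
  x=6 (Westmoor, w=8) cum 627
  x=6 (Midtown, w=100) cum 727
  x=10 (Eastvale, w=40) cum 767
⇒ x* = 2
y-coordinate, sorted with cumulative weight:
  y=0 (Southcross, w=100) cum 100
  y=1 (Riverbend, w=100) cum 200
  y=3 (Lakeside, w=110) cum 310
  y=5 (Westmoor, w=8) cum 318
  y=6 (Eastvale, w=40) cum 358
  y=11 (Northgate, w=9) cum 367
  y=12 (Hillcrest, w=300) cum 667  ← median
  y=12 (Midtown, w=100) cum 767
⇒ y* = 12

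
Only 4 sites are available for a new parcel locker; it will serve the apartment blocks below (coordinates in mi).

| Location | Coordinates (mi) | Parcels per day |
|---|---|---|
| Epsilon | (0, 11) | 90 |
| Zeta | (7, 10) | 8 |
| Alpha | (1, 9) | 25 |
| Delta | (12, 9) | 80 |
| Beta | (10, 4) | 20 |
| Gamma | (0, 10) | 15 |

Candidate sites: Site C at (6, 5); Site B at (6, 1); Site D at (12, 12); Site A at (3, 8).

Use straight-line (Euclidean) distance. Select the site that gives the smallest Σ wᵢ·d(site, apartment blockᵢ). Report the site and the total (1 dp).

Site A, total 1413.3 mi

Total weighted distance at each candidate:
  Site C (6, 5): total = 1741.0
  Site B (6, 1): total = 2420.1
  Site D (12, 12): total = 1999.3
  Site A (3, 8): total = 1413.3
Minimum is at Site A with total 1413.3 mi.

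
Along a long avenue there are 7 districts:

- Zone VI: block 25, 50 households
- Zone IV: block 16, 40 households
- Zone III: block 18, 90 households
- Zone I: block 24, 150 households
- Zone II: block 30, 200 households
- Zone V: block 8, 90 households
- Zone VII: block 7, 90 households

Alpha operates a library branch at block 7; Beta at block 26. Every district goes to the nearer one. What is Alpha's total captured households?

The indifferent point is the midpoint (7+26)/2 = 16.5; districts left of it (closer to Alpha at 7) go to Alpha, those right go to Beta.
  Zone VII at 7 (w=90) → Alpha
  Zone V at 8 (w=90) → Alpha
  Zone IV at 16 (w=40) → Alpha
  Zone III at 18 (w=90) → Beta
  Zone I at 24 (w=150) → Beta
  Zone VI at 25 (w=50) → Beta
  Zone II at 30 (w=200) → Beta
Alpha captures 220; Beta captures 490.

220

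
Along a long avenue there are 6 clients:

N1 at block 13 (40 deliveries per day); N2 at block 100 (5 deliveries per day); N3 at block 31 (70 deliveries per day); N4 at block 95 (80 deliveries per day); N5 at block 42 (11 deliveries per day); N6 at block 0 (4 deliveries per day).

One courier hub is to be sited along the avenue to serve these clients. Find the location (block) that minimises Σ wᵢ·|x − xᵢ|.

For a sum of weighted absolute distances on a line, the optimum is the weighted median (not the mean). Total weight W = 210; half-weight = 105.
Sort by position and accumulate weight:
  block 0 (N6, w=4) → cum 4
  block 13 (N1, w=40) → cum 44
  block 31 (N3, w=70) → cum 114  ≥ 105 → median here
  block 42 (N5, w=11) → cum 125
  block 95 (N4, w=80) → cum 205
  block 100 (N2, w=5) → cum 210
Optimal location: block 31.

x = 31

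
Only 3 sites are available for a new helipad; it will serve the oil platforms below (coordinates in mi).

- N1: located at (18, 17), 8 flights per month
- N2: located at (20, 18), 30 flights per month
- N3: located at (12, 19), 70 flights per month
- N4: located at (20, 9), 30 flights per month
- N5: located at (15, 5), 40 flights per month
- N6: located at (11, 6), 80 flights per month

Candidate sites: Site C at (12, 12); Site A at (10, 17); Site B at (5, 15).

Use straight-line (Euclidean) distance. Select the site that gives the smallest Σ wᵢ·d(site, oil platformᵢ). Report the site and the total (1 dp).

Total weighted distance at each candidate:
  Site C (12, 12): total = 1900.1
  Site A (10, 17): total = 2351.3
  Site B (5, 15): total = 3044.2
Minimum is at Site C with total 1900.1 mi.

Site C, total 1900.1 mi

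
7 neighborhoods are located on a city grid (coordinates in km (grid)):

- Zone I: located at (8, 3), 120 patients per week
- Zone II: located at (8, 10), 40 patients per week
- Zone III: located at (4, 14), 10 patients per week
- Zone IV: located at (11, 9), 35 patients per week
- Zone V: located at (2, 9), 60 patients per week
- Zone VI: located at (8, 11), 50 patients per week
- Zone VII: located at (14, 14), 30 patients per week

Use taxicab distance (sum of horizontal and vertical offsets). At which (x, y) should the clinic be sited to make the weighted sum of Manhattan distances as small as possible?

(8, 9)

Manhattan distance separates: Σwᵢ(|x−xᵢ|+|y−yᵢ|) = Σwᵢ|x−xᵢ| + Σwᵢ|y−yᵢ|, so x and y are optimised independently as 1-D weighted medians.
Total weight W = 345; half = 172.5.
x-coordinate, sorted with cumulative weight:
  x=2 (Zone V, w=60) cum 60
  x=4 (Zone III, w=10) cum 70
  x=8 (Zone I, w=120) cum 190  ← median
  x=8 (Zone II, w=40) cum 230
  x=8 (Zone VI, w=50) cum 280
  x=11 (Zone IV, w=35) cum 315
  x=14 (Zone VII, w=30) cum 345
⇒ x* = 8
y-coordinate, sorted with cumulative weight:
  y=3 (Zone I, w=120) cum 120
  y=9 (Zone IV, w=35) cum 155
  y=9 (Zone V, w=60) cum 215  ← median
  y=10 (Zone II, w=40) cum 255
  y=11 (Zone VI, w=50) cum 305
  y=14 (Zone III, w=10) cum 315
  y=14 (Zone VII, w=30) cum 345
⇒ y* = 9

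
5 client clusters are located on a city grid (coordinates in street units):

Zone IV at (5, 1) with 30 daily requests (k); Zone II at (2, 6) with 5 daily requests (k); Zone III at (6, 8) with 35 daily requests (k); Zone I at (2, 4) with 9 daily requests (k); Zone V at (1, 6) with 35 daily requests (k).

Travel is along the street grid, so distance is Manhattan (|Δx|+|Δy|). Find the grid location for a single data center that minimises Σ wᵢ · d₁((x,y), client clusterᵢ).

Manhattan distance separates: Σwᵢ(|x−xᵢ|+|y−yᵢ|) = Σwᵢ|x−xᵢ| + Σwᵢ|y−yᵢ|, so x and y are optimised independently as 1-D weighted medians.
Total weight W = 114; half = 57.
x-coordinate, sorted with cumulative weight:
  x=1 (Zone V, w=35) cum 35
  x=2 (Zone II, w=5) cum 40
  x=2 (Zone I, w=9) cum 49
  x=5 (Zone IV, w=30) cum 79  ← median
  x=6 (Zone III, w=35) cum 114
⇒ x* = 5
y-coordinate, sorted with cumulative weight:
  y=1 (Zone IV, w=30) cum 30
  y=4 (Zone I, w=9) cum 39
  y=6 (Zone II, w=5) cum 44
  y=6 (Zone V, w=35) cum 79  ← median
  y=8 (Zone III, w=35) cum 114
⇒ y* = 6

(5, 6)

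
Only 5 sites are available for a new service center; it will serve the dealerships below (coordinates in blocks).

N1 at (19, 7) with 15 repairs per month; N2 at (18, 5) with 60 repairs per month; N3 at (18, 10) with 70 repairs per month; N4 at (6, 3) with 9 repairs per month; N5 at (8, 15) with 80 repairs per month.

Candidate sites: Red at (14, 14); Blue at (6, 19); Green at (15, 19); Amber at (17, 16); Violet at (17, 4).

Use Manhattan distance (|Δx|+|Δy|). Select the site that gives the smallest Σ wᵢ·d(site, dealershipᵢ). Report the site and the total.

Red, total 2251 blocks

Total weighted distance at each candidate:
  Red (14, 14): total = 2251
  Blue (6, 19): total = 4029
  Green (15, 19): total = 3205
  Amber (17, 16): total = 2391
  Violet (17, 4): total = 2393
Minimum is at Red with total 2251 blocks.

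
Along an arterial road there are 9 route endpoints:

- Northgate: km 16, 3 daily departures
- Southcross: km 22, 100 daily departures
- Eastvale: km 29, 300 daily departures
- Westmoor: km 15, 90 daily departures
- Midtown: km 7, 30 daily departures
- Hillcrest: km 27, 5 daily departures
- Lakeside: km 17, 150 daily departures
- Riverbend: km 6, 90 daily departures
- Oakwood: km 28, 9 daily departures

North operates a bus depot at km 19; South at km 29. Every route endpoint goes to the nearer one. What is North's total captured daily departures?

The indifferent point is the midpoint (19+29)/2 = 24; route endpoints left of it (closer to North at 19) go to North, those right go to South.
  Riverbend at 6 (w=90) → North
  Midtown at 7 (w=30) → North
  Westmoor at 15 (w=90) → North
  Northgate at 16 (w=3) → North
  Lakeside at 17 (w=150) → North
  Southcross at 22 (w=100) → North
  Hillcrest at 27 (w=5) → South
  Oakwood at 28 (w=9) → South
  Eastvale at 29 (w=300) → South
North captures 463; South captures 314.

463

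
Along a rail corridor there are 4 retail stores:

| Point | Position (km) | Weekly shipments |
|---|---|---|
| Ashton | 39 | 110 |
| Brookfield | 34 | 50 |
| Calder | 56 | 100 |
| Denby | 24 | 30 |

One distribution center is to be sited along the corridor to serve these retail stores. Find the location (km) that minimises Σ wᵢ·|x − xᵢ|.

For a sum of weighted absolute distances on a line, the optimum is the weighted median (not the mean). Total weight W = 290; half-weight = 145.
Sort by position and accumulate weight:
  km 24 (Denby, w=30) → cum 30
  km 34 (Brookfield, w=50) → cum 80
  km 39 (Ashton, w=110) → cum 190  ≥ 145 → median here
  km 56 (Calder, w=100) → cum 290
Optimal location: km 39.

x = 39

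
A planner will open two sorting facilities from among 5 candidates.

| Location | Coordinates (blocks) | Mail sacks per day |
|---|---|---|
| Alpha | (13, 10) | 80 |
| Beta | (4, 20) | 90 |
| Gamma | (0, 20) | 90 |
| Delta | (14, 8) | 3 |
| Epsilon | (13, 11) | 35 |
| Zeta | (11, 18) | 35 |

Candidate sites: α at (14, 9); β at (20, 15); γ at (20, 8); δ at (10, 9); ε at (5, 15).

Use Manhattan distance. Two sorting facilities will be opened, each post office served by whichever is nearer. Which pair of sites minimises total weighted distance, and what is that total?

{α, ε}, total 2023

Evaluate every pair (each demand assigned to the nearer of the two):
  {α, ε}: total = 2023
  {δ, ε}: total = 2265
  {γ, ε}: total = 2843
  {β, ε}: total = 3139
  {α, δ}: total = 4038
  {β, δ}: total = 4280
  {γ, δ}: total = 4280
  {α, β}: total = 4828
  {α, γ}: total = 4828
  {β, γ}: total = 5648
Best pair: {α, ε} with total 2023.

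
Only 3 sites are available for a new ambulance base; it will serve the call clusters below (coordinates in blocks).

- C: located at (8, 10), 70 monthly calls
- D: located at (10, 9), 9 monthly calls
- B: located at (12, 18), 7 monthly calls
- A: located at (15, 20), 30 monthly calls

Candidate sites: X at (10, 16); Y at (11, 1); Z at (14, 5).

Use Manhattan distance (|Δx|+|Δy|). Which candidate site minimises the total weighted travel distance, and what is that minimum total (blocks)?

X, total 921 blocks

Total weighted distance at each candidate:
  X (10, 16): total = 921
  Y (11, 1): total = 1737
  Z (14, 5): total = 1427
Minimum is at X with total 921 blocks.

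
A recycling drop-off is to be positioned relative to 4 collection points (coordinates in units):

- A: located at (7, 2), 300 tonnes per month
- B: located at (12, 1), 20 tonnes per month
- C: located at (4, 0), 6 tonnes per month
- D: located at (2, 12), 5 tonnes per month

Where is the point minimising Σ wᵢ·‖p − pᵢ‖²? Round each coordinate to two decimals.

The minimiser of Σwᵢ‖p−pᵢ‖² is the weighted centroid p* = (Σwᵢpᵢ)/(Σwᵢ).
Σwᵢ = 331.
Σwᵢxᵢ = 300·7 + 20·12 + 6·4 + 5·2 = 2374.
Σwᵢyᵢ = 300·2 + 20·1 + 6·0 + 5·12 = 680.
x* = 2374/331 = 7.17, y* = 680/331 = 2.05.

(7.17, 2.05)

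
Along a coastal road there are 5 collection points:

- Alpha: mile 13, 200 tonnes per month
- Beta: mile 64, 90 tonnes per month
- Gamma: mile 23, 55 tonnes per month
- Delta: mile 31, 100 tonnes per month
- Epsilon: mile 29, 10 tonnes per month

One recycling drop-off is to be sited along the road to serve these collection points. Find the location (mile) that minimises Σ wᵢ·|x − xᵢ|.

For a sum of weighted absolute distances on a line, the optimum is the weighted median (not the mean). Total weight W = 455; half-weight = 227.5.
Sort by position and accumulate weight:
  mile 13 (Alpha, w=200) → cum 200
  mile 23 (Gamma, w=55) → cum 255  ≥ 227.5 → median here
  mile 29 (Epsilon, w=10) → cum 265
  mile 31 (Delta, w=100) → cum 365
  mile 64 (Beta, w=90) → cum 455
Optimal location: mile 23.

x = 23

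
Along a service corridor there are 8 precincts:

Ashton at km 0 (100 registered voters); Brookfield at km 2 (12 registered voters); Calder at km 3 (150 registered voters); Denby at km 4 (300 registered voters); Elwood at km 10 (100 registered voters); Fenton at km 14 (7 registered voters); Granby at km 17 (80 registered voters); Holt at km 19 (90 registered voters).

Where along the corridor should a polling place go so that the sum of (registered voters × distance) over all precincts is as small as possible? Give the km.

For a sum of weighted absolute distances on a line, the optimum is the weighted median (not the mean). Total weight W = 839; half-weight = 419.5.
Sort by position and accumulate weight:
  km 0 (Ashton, w=100) → cum 100
  km 2 (Brookfield, w=12) → cum 112
  km 3 (Calder, w=150) → cum 262
  km 4 (Denby, w=300) → cum 562  ≥ 419.5 → median here
  km 10 (Elwood, w=100) → cum 662
  km 14 (Fenton, w=7) → cum 669
  km 17 (Granby, w=80) → cum 749
  km 19 (Holt, w=90) → cum 839
Optimal location: km 4.

x = 4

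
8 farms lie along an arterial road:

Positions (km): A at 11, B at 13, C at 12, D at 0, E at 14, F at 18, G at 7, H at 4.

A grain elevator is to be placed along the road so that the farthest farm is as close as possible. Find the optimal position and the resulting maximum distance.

location 9, max distance 9

The 1-center on a line is the midpoint of the two extreme points: leftmost at 0, rightmost at 18.
Optimal location = (0 + 18)/2 = 9; maximum distance = (18 − 0)/2 = 9.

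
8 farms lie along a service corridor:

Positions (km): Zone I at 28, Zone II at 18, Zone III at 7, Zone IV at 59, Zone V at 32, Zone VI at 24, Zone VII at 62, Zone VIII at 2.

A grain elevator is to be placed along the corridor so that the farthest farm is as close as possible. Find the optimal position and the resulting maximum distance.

location 32, max distance 30

The 1-center on a line is the midpoint of the two extreme points: leftmost at 2, rightmost at 62.
Optimal location = (2 + 62)/2 = 32; maximum distance = (62 − 2)/2 = 30.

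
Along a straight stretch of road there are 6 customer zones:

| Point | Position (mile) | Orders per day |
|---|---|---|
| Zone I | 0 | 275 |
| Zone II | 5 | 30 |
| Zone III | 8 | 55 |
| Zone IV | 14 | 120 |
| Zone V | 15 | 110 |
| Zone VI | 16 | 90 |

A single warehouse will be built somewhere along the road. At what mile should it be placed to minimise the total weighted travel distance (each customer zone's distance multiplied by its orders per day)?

For a sum of weighted absolute distances on a line, the optimum is the weighted median (not the mean). Total weight W = 680; half-weight = 340.
Sort by position and accumulate weight:
  mile 0 (Zone I, w=275) → cum 275
  mile 5 (Zone II, w=30) → cum 305
  mile 8 (Zone III, w=55) → cum 360  ≥ 340 → median here
  mile 14 (Zone IV, w=120) → cum 480
  mile 15 (Zone V, w=110) → cum 590
  mile 16 (Zone VI, w=90) → cum 680
Optimal location: mile 8.

x = 8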